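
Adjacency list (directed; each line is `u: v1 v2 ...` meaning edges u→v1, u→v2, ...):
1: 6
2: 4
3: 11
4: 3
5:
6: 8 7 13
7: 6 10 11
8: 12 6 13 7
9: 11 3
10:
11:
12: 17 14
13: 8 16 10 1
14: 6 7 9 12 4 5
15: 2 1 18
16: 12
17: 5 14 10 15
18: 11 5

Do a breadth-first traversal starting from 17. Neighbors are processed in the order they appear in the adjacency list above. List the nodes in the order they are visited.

Visit 17; enqueue 5, 14, 10, 15 → queue [5, 14, 10, 15]
Visit 5 → queue [14, 10, 15]
Visit 14; enqueue 6, 7, 9, 12, 4 → queue [10, 15, 6, 7, 9, 12, 4]
Visit 10 → queue [15, 6, 7, 9, 12, 4]
Visit 15; enqueue 2, 1, 18 → queue [6, 7, 9, 12, 4, 2, 1, 18]
Visit 6; enqueue 8, 13 → queue [7, 9, 12, 4, 2, 1, 18, 8, 13]
Visit 7; enqueue 11 → queue [9, 12, 4, 2, 1, 18, 8, 13, 11]
Visit 9; enqueue 3 → queue [12, 4, 2, 1, 18, 8, 13, 11, 3]
Visit 12 → queue [4, 2, 1, 18, 8, 13, 11, 3]
Visit 4 → queue [2, 1, 18, 8, 13, 11, 3]
Visit 2 → queue [1, 18, 8, 13, 11, 3]
Visit 1 → queue [18, 8, 13, 11, 3]
Visit 18 → queue [8, 13, 11, 3]
Visit 8 → queue [13, 11, 3]
Visit 13; enqueue 16 → queue [11, 3, 16]
Visit 11 → queue [3, 16]
Visit 3 → queue [16]
Visit 16 → queue []

17, 5, 14, 10, 15, 6, 7, 9, 12, 4, 2, 1, 18, 8, 13, 11, 3, 16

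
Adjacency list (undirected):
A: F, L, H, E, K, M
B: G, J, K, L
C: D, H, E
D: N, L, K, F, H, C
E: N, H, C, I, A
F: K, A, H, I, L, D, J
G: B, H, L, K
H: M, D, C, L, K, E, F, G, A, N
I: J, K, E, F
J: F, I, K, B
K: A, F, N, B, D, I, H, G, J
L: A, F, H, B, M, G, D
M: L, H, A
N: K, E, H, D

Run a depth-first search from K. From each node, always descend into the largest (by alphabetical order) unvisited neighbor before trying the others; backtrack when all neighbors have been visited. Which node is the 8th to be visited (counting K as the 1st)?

Visit K
K → N
N → H
H → M
M → L
L → G
G → B
B → J
J → I
I → F
F → D
D → C
C → E
E → A

Visit order: K, N, H, M, L, G, B, J, I, F, D, C, E, A

J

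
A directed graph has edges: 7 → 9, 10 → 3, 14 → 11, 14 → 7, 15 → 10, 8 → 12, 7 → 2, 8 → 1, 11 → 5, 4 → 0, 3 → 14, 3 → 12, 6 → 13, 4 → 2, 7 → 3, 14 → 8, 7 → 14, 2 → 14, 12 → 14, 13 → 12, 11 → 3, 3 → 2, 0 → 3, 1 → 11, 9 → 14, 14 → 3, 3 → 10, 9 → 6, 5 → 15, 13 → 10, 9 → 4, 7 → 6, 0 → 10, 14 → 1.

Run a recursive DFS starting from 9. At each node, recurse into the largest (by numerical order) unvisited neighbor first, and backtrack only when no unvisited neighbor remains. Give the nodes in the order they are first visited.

Visit 9
9 → 14
14 → 11
11 → 5
5 → 15
15 → 10
10 → 3
3 → 12
3 → 2
14 → 8
8 → 1
14 → 7
7 → 6
6 → 13
9 → 4
4 → 0

9, 14, 11, 5, 15, 10, 3, 12, 2, 8, 1, 7, 6, 13, 4, 0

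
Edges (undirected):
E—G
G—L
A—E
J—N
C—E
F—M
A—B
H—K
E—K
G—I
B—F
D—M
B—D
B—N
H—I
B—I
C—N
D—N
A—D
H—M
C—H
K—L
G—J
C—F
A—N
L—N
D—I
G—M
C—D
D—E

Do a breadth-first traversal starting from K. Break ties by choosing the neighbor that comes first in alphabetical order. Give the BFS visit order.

Visit K; enqueue E, H, L → queue [E, H, L]
Visit E; enqueue A, C, D, G → queue [H, L, A, C, D, G]
Visit H; enqueue I, M → queue [L, A, C, D, G, I, M]
Visit L; enqueue N → queue [A, C, D, G, I, M, N]
Visit A; enqueue B → queue [C, D, G, I, M, N, B]
Visit C; enqueue F → queue [D, G, I, M, N, B, F]
Visit D → queue [G, I, M, N, B, F]
Visit G; enqueue J → queue [I, M, N, B, F, J]
Visit I → queue [M, N, B, F, J]
Visit M → queue [N, B, F, J]
Visit N → queue [B, F, J]
Visit B → queue [F, J]
Visit F → queue [J]
Visit J → queue []

K → E → H → L → A → C → D → G → I → M → N → B → F → J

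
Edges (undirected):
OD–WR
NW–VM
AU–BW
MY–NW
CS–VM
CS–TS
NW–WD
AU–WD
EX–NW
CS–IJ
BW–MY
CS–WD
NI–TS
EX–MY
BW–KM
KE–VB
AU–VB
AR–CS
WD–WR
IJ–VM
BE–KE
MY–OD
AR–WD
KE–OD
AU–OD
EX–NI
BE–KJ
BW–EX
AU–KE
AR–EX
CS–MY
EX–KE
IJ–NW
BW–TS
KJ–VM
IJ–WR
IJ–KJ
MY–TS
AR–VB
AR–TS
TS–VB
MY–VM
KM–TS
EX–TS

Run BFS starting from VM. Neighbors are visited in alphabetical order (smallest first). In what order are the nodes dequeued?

Visit VM; enqueue CS, IJ, KJ, MY, NW → queue [CS, IJ, KJ, MY, NW]
Visit CS; enqueue AR, TS, WD → queue [IJ, KJ, MY, NW, AR, TS, WD]
Visit IJ; enqueue WR → queue [KJ, MY, NW, AR, TS, WD, WR]
Visit KJ; enqueue BE → queue [MY, NW, AR, TS, WD, WR, BE]
Visit MY; enqueue BW, EX, OD → queue [NW, AR, TS, WD, WR, BE, BW, EX, OD]
Visit NW → queue [AR, TS, WD, WR, BE, BW, EX, OD]
Visit AR; enqueue VB → queue [TS, WD, WR, BE, BW, EX, OD, VB]
Visit TS; enqueue KM, NI → queue [WD, WR, BE, BW, EX, OD, VB, KM, NI]
Visit WD; enqueue AU → queue [WR, BE, BW, EX, OD, VB, KM, NI, AU]
Visit WR → queue [BE, BW, EX, OD, VB, KM, NI, AU]
Visit BE; enqueue KE → queue [BW, EX, OD, VB, KM, NI, AU, KE]
Visit BW → queue [EX, OD, VB, KM, NI, AU, KE]
Visit EX → queue [OD, VB, KM, NI, AU, KE]
Visit OD → queue [VB, KM, NI, AU, KE]
Visit VB → queue [KM, NI, AU, KE]
Visit KM → queue [NI, AU, KE]
Visit NI → queue [AU, KE]
Visit AU → queue [KE]
Visit KE → queue []

VM CS IJ KJ MY NW AR TS WD WR BE BW EX OD VB KM NI AU KE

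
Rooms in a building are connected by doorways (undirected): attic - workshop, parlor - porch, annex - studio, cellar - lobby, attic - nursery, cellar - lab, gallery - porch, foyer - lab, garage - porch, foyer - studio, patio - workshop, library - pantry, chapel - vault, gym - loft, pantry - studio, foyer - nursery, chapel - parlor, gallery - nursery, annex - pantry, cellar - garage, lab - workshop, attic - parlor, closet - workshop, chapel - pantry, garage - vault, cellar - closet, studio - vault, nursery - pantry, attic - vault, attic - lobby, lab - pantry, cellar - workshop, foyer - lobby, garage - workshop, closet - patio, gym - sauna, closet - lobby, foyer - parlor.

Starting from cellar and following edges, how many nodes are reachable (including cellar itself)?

BFS from cellar visits: cellar, closet, garage, lab, lobby, workshop, patio, porch, vault, foyer, pantry, attic, gallery, parlor, chapel, studio, nursery, annex, library
Reachable nodes: 19 of 22 total.

19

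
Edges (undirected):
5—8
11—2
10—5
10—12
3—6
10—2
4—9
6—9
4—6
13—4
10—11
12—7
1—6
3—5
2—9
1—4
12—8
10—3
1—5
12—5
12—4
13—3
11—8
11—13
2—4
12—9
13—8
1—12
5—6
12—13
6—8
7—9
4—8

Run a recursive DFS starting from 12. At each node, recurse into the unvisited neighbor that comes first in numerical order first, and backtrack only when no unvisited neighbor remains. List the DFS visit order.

Visit 12
12 → 1
1 → 4
4 → 2
2 → 9
9 → 6
6 → 3
3 → 5
5 → 8
8 → 11
11 → 10
11 → 13
9 → 7

12 -> 1 -> 4 -> 2 -> 9 -> 6 -> 3 -> 5 -> 8 -> 11 -> 10 -> 13 -> 7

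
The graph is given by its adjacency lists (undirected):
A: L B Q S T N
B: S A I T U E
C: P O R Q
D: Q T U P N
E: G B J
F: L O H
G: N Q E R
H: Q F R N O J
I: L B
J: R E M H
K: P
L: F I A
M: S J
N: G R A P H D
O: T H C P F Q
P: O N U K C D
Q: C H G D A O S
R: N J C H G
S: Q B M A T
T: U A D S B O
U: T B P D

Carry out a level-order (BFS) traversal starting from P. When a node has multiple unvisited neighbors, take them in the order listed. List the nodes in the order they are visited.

P, O, N, U, K, C, D, T, H, F, Q, G, R, A, B, S, J, L, E, I, M

Visit P; enqueue O, N, U, K, C, D → queue [O, N, U, K, C, D]
Visit O; enqueue T, H, F, Q → queue [N, U, K, C, D, T, H, F, Q]
Visit N; enqueue G, R, A → queue [U, K, C, D, T, H, F, Q, G, R, A]
Visit U; enqueue B → queue [K, C, D, T, H, F, Q, G, R, A, B]
Visit K → queue [C, D, T, H, F, Q, G, R, A, B]
Visit C → queue [D, T, H, F, Q, G, R, A, B]
Visit D → queue [T, H, F, Q, G, R, A, B]
Visit T; enqueue S → queue [H, F, Q, G, R, A, B, S]
Visit H; enqueue J → queue [F, Q, G, R, A, B, S, J]
Visit F; enqueue L → queue [Q, G, R, A, B, S, J, L]
Visit Q → queue [G, R, A, B, S, J, L]
Visit G; enqueue E → queue [R, A, B, S, J, L, E]
Visit R → queue [A, B, S, J, L, E]
Visit A → queue [B, S, J, L, E]
Visit B; enqueue I → queue [S, J, L, E, I]
Visit S; enqueue M → queue [J, L, E, I, M]
Visit J → queue [L, E, I, M]
Visit L → queue [E, I, M]
Visit E → queue [I, M]
Visit I → queue [M]
Visit M → queue []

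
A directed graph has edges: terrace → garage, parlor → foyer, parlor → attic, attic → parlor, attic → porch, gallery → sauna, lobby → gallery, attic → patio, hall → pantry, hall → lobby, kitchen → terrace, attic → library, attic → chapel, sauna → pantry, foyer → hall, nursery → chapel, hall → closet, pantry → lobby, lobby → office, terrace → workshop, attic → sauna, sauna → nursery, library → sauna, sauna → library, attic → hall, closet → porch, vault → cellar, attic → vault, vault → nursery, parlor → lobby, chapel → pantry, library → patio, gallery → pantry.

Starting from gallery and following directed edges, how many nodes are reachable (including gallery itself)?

9

BFS from gallery visits: gallery, pantry, sauna, lobby, library, nursery, office, patio, chapel
Reachable nodes: 9 of 21 total.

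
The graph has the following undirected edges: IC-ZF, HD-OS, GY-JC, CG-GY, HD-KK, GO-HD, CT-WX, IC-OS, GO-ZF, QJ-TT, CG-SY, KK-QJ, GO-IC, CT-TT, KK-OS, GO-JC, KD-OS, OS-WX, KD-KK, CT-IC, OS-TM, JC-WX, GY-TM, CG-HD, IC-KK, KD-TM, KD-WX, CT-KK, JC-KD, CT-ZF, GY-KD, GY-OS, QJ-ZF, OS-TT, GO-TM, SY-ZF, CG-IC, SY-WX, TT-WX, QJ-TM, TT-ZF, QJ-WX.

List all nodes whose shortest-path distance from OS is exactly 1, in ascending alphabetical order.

Level 0: OS
Level 1: GY, HD, IC, KD, KK, TM, TT, WX
Level 2: CG, CT, GO, JC, QJ, SY, ZF

GY, HD, IC, KD, KK, TM, TT, WX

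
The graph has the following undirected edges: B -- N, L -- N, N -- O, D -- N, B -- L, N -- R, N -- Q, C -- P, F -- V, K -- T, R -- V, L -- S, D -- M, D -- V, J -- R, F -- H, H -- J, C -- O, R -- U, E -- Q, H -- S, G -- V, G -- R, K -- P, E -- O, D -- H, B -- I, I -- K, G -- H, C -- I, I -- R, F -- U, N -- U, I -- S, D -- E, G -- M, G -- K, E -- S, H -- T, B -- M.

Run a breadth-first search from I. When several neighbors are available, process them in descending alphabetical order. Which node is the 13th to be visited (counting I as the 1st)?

Visit I; enqueue S, R, K, C, B → queue [S, R, K, C, B]
Visit S; enqueue L, H, E → queue [R, K, C, B, L, H, E]
Visit R; enqueue V, U, N, J, G → queue [K, C, B, L, H, E, V, U, N, J, G]
Visit K; enqueue T, P → queue [C, B, L, H, E, V, U, N, J, G, T, P]
Visit C; enqueue O → queue [B, L, H, E, V, U, N, J, G, T, P, O]
Visit B; enqueue M → queue [L, H, E, V, U, N, J, G, T, P, O, M]
Visit L → queue [H, E, V, U, N, J, G, T, P, O, M]
Visit H; enqueue F, D → queue [E, V, U, N, J, G, T, P, O, M, F, D]
Visit E; enqueue Q → queue [V, U, N, J, G, T, P, O, M, F, D, Q]
Visit V → queue [U, N, J, G, T, P, O, M, F, D, Q]
Visit U → queue [N, J, G, T, P, O, M, F, D, Q]
Visit N → queue [J, G, T, P, O, M, F, D, Q]
Visit J → queue [G, T, P, O, M, F, D, Q]
Visit G → queue [T, P, O, M, F, D, Q]
Visit T → queue [P, O, M, F, D, Q]
Visit P → queue [O, M, F, D, Q]
Visit O → queue [M, F, D, Q]
Visit M → queue [F, D, Q]
Visit F → queue [D, Q]
Visit D → queue [Q]
Visit Q → queue []

Visit order: I, S, R, K, C, B, L, H, E, V, U, N, J, G, T, P, O, M, F, D, Q

J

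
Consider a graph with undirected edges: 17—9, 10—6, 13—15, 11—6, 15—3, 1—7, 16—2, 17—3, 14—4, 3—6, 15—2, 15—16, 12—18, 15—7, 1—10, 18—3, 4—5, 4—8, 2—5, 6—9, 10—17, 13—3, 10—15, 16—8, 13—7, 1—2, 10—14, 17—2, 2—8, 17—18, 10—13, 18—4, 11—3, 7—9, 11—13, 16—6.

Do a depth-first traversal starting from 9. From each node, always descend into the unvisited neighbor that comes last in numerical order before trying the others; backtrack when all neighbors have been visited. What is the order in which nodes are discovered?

Visit 9
9 → 17
17 → 18
18 → 12
18 → 4
4 → 14
14 → 10
10 → 15
15 → 16
16 → 8
8 → 2
2 → 5
2 → 1
1 → 7
7 → 13
13 → 11
11 → 6
6 → 3

9, 17, 18, 12, 4, 14, 10, 15, 16, 8, 2, 5, 1, 7, 13, 11, 6, 3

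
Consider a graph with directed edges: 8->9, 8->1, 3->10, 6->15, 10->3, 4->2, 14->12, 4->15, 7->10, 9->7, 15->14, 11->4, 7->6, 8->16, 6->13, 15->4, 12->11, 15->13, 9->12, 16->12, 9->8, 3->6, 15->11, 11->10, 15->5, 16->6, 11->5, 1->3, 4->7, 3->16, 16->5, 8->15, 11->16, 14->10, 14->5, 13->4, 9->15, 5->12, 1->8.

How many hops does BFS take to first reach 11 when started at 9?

2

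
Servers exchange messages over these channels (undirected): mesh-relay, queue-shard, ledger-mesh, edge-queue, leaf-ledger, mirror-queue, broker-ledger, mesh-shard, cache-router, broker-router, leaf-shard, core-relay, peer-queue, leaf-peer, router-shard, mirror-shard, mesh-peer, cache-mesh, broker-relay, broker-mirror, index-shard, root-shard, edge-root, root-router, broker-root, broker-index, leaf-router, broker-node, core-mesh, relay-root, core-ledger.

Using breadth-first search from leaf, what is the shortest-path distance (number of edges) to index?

Level 0: leaf
Level 1: ledger, peer, router, shard
Level 2: broker, cache, core, index, mesh, mirror, queue, root
Level 3: edge, node, relay
index first appears at level 2.

2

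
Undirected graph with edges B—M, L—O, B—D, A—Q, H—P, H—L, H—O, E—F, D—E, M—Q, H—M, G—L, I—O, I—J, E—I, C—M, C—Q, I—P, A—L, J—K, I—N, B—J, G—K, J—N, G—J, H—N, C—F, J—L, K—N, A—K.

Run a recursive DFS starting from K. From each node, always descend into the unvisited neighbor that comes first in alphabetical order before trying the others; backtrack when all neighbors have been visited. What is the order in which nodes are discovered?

Visit K
K → A
A → L
L → G
G → J
J → B
B → D
D → E
E → F
F → C
C → M
M → H
H → N
N → I
I → O
I → P
M → Q

K A L G J B D E F C M H N I O P Q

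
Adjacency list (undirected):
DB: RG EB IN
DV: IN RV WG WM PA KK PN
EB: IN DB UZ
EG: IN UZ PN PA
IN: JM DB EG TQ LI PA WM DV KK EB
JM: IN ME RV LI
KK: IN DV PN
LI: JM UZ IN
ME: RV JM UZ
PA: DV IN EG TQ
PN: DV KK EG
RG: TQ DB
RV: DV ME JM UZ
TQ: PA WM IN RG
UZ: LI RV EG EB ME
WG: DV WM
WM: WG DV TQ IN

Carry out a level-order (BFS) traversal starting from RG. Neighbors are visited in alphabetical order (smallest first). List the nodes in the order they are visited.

RG -> DB -> TQ -> EB -> IN -> PA -> WM -> UZ -> DV -> EG -> JM -> KK -> LI -> WG -> ME -> RV -> PN

Visit RG; enqueue DB, TQ → queue [DB, TQ]
Visit DB; enqueue EB, IN → queue [TQ, EB, IN]
Visit TQ; enqueue PA, WM → queue [EB, IN, PA, WM]
Visit EB; enqueue UZ → queue [IN, PA, WM, UZ]
Visit IN; enqueue DV, EG, JM, KK, LI → queue [PA, WM, UZ, DV, EG, JM, KK, LI]
Visit PA → queue [WM, UZ, DV, EG, JM, KK, LI]
Visit WM; enqueue WG → queue [UZ, DV, EG, JM, KK, LI, WG]
Visit UZ; enqueue ME, RV → queue [DV, EG, JM, KK, LI, WG, ME, RV]
Visit DV; enqueue PN → queue [EG, JM, KK, LI, WG, ME, RV, PN]
Visit EG → queue [JM, KK, LI, WG, ME, RV, PN]
Visit JM → queue [KK, LI, WG, ME, RV, PN]
Visit KK → queue [LI, WG, ME, RV, PN]
Visit LI → queue [WG, ME, RV, PN]
Visit WG → queue [ME, RV, PN]
Visit ME → queue [RV, PN]
Visit RV → queue [PN]
Visit PN → queue []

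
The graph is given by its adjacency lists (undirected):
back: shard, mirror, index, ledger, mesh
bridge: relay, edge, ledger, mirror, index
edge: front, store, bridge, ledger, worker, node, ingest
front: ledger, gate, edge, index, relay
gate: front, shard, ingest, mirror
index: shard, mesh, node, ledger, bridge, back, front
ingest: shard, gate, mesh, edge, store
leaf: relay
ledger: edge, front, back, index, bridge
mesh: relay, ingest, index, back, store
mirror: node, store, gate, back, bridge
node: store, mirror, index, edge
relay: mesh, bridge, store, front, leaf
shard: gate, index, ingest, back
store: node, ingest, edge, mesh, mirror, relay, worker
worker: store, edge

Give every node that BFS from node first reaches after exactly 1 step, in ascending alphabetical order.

Level 0: node
Level 1: edge, index, mirror, store
Level 2: back, bridge, front, gate, ingest, ledger, mesh, relay, shard, worker
Level 3: leaf

edge, index, mirror, store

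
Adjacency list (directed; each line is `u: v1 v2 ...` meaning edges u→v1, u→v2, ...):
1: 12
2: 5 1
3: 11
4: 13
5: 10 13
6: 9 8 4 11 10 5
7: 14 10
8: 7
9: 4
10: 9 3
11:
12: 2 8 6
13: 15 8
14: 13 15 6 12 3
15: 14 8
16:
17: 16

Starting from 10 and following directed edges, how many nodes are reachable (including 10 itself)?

15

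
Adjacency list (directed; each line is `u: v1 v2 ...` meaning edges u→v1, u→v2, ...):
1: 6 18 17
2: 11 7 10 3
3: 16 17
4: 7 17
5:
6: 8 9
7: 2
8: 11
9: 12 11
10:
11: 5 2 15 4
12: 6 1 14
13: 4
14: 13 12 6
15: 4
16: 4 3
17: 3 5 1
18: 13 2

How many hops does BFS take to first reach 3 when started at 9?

Level 0: 9
Level 1: 11, 12
Level 2: 1, 2, 4, 5, 6, 14, 15
Level 3: 3, 7, 8, 10, 13, 17, 18
Level 4: 16
3 first appears at level 3.

3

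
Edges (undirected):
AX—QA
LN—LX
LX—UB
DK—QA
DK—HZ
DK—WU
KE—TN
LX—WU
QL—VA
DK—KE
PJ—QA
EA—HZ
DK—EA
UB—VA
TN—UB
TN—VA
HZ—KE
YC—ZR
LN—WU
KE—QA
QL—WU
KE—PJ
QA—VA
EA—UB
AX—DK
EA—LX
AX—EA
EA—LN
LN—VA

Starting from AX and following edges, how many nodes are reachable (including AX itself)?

BFS from AX visits: AX, DK, EA, QA, HZ, KE, WU, LN, LX, UB, PJ, VA, TN, QL
Reachable nodes: 14 of 16 total.

14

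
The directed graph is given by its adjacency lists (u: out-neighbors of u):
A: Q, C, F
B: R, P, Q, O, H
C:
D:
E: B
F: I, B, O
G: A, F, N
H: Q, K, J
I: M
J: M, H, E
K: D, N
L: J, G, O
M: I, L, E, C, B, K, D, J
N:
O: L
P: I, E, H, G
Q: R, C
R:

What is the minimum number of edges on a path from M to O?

Level 0: M
Level 1: B, C, D, E, I, J, K, L
Level 2: G, H, N, O, P, Q, R
Level 3: A, F
O first appears at level 2.

2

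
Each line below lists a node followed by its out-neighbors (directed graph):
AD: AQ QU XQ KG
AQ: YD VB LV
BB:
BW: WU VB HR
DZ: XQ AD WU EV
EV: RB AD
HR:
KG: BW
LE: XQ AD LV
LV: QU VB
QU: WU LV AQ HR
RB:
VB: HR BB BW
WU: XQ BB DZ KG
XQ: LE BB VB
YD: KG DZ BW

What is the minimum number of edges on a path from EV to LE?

3

Level 0: EV
Level 1: AD, RB
Level 2: AQ, KG, QU, XQ
Level 3: BB, BW, HR, LE, LV, VB, WU, YD
Level 4: DZ
LE first appears at level 3.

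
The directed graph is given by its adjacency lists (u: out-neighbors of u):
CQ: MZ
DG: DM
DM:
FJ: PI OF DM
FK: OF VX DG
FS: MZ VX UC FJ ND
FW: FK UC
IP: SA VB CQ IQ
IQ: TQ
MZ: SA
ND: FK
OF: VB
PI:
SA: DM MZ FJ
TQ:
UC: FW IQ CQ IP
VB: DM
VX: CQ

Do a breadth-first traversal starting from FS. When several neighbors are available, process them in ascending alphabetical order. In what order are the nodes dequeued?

FS FJ MZ ND UC VX DM OF PI SA FK CQ FW IP IQ VB DG TQ

Visit FS; enqueue FJ, MZ, ND, UC, VX → queue [FJ, MZ, ND, UC, VX]
Visit FJ; enqueue DM, OF, PI → queue [MZ, ND, UC, VX, DM, OF, PI]
Visit MZ; enqueue SA → queue [ND, UC, VX, DM, OF, PI, SA]
Visit ND; enqueue FK → queue [UC, VX, DM, OF, PI, SA, FK]
Visit UC; enqueue CQ, FW, IP, IQ → queue [VX, DM, OF, PI, SA, FK, CQ, FW, IP, IQ]
Visit VX → queue [DM, OF, PI, SA, FK, CQ, FW, IP, IQ]
Visit DM → queue [OF, PI, SA, FK, CQ, FW, IP, IQ]
Visit OF; enqueue VB → queue [PI, SA, FK, CQ, FW, IP, IQ, VB]
Visit PI → queue [SA, FK, CQ, FW, IP, IQ, VB]
Visit SA → queue [FK, CQ, FW, IP, IQ, VB]
Visit FK; enqueue DG → queue [CQ, FW, IP, IQ, VB, DG]
Visit CQ → queue [FW, IP, IQ, VB, DG]
Visit FW → queue [IP, IQ, VB, DG]
Visit IP → queue [IQ, VB, DG]
Visit IQ; enqueue TQ → queue [VB, DG, TQ]
Visit VB → queue [DG, TQ]
Visit DG → queue [TQ]
Visit TQ → queue []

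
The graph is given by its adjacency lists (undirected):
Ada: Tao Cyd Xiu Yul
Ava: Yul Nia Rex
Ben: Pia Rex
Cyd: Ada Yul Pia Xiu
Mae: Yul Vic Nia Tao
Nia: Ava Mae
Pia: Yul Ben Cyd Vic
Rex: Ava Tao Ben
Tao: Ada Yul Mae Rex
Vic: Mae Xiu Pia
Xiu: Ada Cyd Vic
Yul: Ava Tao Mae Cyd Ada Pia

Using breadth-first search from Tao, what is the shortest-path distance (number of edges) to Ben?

2

Level 0: Tao
Level 1: Ada, Mae, Rex, Yul
Level 2: Ava, Ben, Cyd, Nia, Pia, Vic, Xiu
Ben first appears at level 2.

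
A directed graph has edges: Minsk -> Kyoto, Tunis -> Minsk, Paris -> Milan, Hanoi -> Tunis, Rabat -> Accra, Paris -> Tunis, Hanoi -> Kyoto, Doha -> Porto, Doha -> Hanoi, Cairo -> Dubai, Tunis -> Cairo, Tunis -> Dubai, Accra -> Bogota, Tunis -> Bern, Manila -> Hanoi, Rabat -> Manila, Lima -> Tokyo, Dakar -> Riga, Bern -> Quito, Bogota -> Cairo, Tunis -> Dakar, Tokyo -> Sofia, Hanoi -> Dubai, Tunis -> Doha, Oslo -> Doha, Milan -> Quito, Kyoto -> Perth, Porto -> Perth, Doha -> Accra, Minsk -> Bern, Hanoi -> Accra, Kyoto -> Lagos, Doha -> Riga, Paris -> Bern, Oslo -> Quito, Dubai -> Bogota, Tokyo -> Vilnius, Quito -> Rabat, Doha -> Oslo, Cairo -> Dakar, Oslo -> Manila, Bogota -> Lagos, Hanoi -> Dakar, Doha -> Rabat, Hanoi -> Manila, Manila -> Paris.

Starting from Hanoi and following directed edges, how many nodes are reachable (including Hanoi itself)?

BFS from Hanoi visits: Hanoi, Accra, Dakar, Dubai, Kyoto, Manila, Tunis, Bogota, Riga, Lagos, Perth, Paris, Bern, Cairo, Doha, Minsk, Milan, Quito, Oslo, Porto, Rabat
Reachable nodes: 21 of 25 total.

21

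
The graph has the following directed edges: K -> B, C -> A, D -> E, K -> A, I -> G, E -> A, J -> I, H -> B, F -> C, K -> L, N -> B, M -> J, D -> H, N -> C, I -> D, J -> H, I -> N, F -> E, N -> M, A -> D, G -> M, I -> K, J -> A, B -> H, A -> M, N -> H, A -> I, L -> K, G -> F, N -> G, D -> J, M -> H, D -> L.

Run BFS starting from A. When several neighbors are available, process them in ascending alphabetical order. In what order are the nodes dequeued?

A, D, I, M, E, H, J, L, G, K, N, B, F, C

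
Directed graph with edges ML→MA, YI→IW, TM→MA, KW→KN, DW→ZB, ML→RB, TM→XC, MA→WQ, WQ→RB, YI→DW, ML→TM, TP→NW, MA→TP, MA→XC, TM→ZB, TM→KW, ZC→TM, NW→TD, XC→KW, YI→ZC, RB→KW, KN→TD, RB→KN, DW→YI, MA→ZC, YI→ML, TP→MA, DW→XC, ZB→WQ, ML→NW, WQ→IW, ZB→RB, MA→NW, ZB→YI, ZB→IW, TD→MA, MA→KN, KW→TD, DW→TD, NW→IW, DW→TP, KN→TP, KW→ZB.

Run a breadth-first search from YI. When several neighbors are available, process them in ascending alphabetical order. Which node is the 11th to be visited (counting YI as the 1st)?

Visit YI; enqueue DW, IW, ML, ZC → queue [DW, IW, ML, ZC]
Visit DW; enqueue TD, TP, XC, ZB → queue [IW, ML, ZC, TD, TP, XC, ZB]
Visit IW → queue [ML, ZC, TD, TP, XC, ZB]
Visit ML; enqueue MA, NW, RB, TM → queue [ZC, TD, TP, XC, ZB, MA, NW, RB, TM]
Visit ZC → queue [TD, TP, XC, ZB, MA, NW, RB, TM]
Visit TD → queue [TP, XC, ZB, MA, NW, RB, TM]
Visit TP → queue [XC, ZB, MA, NW, RB, TM]
Visit XC; enqueue KW → queue [ZB, MA, NW, RB, TM, KW]
Visit ZB; enqueue WQ → queue [MA, NW, RB, TM, KW, WQ]
Visit MA; enqueue KN → queue [NW, RB, TM, KW, WQ, KN]
Visit NW → queue [RB, TM, KW, WQ, KN]
Visit RB → queue [TM, KW, WQ, KN]
Visit TM → queue [KW, WQ, KN]
Visit KW → queue [WQ, KN]
Visit WQ → queue [KN]
Visit KN → queue []

Visit order: YI, DW, IW, ML, ZC, TD, TP, XC, ZB, MA, NW, RB, TM, KW, WQ, KN

NW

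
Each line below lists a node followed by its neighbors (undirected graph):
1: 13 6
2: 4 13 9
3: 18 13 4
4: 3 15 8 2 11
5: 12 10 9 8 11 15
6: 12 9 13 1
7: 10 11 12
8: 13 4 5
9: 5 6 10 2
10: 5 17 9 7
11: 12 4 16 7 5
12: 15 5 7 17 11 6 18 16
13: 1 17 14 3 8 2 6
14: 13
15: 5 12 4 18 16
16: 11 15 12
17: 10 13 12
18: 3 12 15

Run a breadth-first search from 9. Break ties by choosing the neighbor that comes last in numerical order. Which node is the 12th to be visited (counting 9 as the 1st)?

11

Visit 9; enqueue 10, 6, 5, 2 → queue [10, 6, 5, 2]
Visit 10; enqueue 17, 7 → queue [6, 5, 2, 17, 7]
Visit 6; enqueue 13, 12, 1 → queue [5, 2, 17, 7, 13, 12, 1]
Visit 5; enqueue 15, 11, 8 → queue [2, 17, 7, 13, 12, 1, 15, 11, 8]
Visit 2; enqueue 4 → queue [17, 7, 13, 12, 1, 15, 11, 8, 4]
Visit 17 → queue [7, 13, 12, 1, 15, 11, 8, 4]
Visit 7 → queue [13, 12, 1, 15, 11, 8, 4]
Visit 13; enqueue 14, 3 → queue [12, 1, 15, 11, 8, 4, 14, 3]
Visit 12; enqueue 18, 16 → queue [1, 15, 11, 8, 4, 14, 3, 18, 16]
Visit 1 → queue [15, 11, 8, 4, 14, 3, 18, 16]
Visit 15 → queue [11, 8, 4, 14, 3, 18, 16]
Visit 11 → queue [8, 4, 14, 3, 18, 16]
Visit 8 → queue [4, 14, 3, 18, 16]
Visit 4 → queue [14, 3, 18, 16]
Visit 14 → queue [3, 18, 16]
Visit 3 → queue [18, 16]
Visit 18 → queue [16]
Visit 16 → queue []

Visit order: 9, 10, 6, 5, 2, 17, 7, 13, 12, 1, 15, 11, 8, 4, 14, 3, 18, 16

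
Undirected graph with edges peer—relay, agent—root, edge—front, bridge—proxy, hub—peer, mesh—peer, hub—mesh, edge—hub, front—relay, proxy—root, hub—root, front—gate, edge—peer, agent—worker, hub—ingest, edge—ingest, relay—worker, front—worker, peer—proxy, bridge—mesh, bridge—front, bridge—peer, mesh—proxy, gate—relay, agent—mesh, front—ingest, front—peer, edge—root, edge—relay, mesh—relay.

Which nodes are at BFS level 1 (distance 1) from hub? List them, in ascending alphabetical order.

edge, ingest, mesh, peer, root

Level 0: hub
Level 1: edge, ingest, mesh, peer, root
Level 2: agent, bridge, front, proxy, relay
Level 3: gate, worker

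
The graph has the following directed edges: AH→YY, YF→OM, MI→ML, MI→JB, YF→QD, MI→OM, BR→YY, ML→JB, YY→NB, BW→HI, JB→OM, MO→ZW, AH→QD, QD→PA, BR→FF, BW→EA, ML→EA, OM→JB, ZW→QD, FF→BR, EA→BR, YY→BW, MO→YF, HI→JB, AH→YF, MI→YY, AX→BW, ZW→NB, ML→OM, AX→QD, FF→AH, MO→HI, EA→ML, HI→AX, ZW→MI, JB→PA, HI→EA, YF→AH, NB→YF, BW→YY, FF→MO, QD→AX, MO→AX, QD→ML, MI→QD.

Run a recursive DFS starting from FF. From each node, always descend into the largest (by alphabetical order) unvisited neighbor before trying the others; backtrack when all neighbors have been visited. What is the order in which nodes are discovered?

Visit FF
FF → MO
MO → ZW
ZW → QD
QD → PA
QD → ML
ML → OM
OM → JB
ML → EA
EA → BR
BR → YY
YY → NB
NB → YF
YF → AH
YY → BW
BW → HI
HI → AX
ZW → MI

FF -> MO -> ZW -> QD -> PA -> ML -> OM -> JB -> EA -> BR -> YY -> NB -> YF -> AH -> BW -> HI -> AX -> MI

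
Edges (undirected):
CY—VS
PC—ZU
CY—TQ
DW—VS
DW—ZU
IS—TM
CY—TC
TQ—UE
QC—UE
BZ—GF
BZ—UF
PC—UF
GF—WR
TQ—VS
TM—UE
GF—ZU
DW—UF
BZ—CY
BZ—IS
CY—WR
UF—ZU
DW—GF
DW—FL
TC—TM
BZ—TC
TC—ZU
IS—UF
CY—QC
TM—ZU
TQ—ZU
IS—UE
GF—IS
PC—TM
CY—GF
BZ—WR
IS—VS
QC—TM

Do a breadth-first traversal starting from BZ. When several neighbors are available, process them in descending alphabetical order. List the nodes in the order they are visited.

Visit BZ; enqueue WR, UF, TC, IS, GF, CY → queue [WR, UF, TC, IS, GF, CY]
Visit WR → queue [UF, TC, IS, GF, CY]
Visit UF; enqueue ZU, PC, DW → queue [TC, IS, GF, CY, ZU, PC, DW]
Visit TC; enqueue TM → queue [IS, GF, CY, ZU, PC, DW, TM]
Visit IS; enqueue VS, UE → queue [GF, CY, ZU, PC, DW, TM, VS, UE]
Visit GF → queue [CY, ZU, PC, DW, TM, VS, UE]
Visit CY; enqueue TQ, QC → queue [ZU, PC, DW, TM, VS, UE, TQ, QC]
Visit ZU → queue [PC, DW, TM, VS, UE, TQ, QC]
Visit PC → queue [DW, TM, VS, UE, TQ, QC]
Visit DW; enqueue FL → queue [TM, VS, UE, TQ, QC, FL]
Visit TM → queue [VS, UE, TQ, QC, FL]
Visit VS → queue [UE, TQ, QC, FL]
Visit UE → queue [TQ, QC, FL]
Visit TQ → queue [QC, FL]
Visit QC → queue [FL]
Visit FL → queue []

BZ -> WR -> UF -> TC -> IS -> GF -> CY -> ZU -> PC -> DW -> TM -> VS -> UE -> TQ -> QC -> FL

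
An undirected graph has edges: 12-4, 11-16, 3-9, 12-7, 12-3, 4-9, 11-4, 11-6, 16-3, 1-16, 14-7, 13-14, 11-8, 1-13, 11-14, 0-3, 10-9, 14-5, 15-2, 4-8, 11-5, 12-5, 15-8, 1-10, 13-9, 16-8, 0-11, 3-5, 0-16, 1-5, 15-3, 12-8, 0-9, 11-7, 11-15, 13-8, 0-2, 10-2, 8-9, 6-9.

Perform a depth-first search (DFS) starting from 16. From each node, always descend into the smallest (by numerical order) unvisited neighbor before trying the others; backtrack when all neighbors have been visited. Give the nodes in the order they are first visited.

16 → 0 → 2 → 10 → 1 → 5 → 3 → 9 → 4 → 8 → 11 → 6 → 7 → 12 → 14 → 13 → 15

Visit 16
16 → 0
0 → 2
2 → 10
10 → 1
1 → 5
5 → 3
3 → 9
9 → 4
4 → 8
8 → 11
11 → 6
11 → 7
7 → 12
7 → 14
14 → 13
11 → 15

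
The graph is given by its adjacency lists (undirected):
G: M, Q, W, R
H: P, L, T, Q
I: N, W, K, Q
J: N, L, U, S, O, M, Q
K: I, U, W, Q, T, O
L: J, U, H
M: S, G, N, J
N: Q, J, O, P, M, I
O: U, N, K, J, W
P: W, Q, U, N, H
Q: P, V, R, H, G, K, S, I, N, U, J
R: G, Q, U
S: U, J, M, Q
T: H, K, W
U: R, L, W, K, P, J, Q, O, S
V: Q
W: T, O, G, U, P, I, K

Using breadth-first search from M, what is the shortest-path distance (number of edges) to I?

2

Level 0: M
Level 1: G, J, N, S
Level 2: I, L, O, P, Q, R, U, W
Level 3: H, K, T, V
I first appears at level 2.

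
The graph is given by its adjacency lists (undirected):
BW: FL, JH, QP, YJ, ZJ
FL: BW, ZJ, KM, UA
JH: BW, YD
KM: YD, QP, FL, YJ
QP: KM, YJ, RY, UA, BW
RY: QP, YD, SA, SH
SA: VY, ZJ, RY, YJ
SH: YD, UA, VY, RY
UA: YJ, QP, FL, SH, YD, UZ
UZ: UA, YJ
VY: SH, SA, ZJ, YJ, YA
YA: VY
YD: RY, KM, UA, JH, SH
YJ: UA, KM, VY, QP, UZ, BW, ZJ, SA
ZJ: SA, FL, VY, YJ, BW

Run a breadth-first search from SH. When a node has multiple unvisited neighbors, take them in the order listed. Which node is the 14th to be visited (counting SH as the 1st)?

Visit SH; enqueue YD, UA, VY, RY → queue [YD, UA, VY, RY]
Visit YD; enqueue KM, JH → queue [UA, VY, RY, KM, JH]
Visit UA; enqueue YJ, QP, FL, UZ → queue [VY, RY, KM, JH, YJ, QP, FL, UZ]
Visit VY; enqueue SA, ZJ, YA → queue [RY, KM, JH, YJ, QP, FL, UZ, SA, ZJ, YA]
Visit RY → queue [KM, JH, YJ, QP, FL, UZ, SA, ZJ, YA]
Visit KM → queue [JH, YJ, QP, FL, UZ, SA, ZJ, YA]
Visit JH; enqueue BW → queue [YJ, QP, FL, UZ, SA, ZJ, YA, BW]
Visit YJ → queue [QP, FL, UZ, SA, ZJ, YA, BW]
Visit QP → queue [FL, UZ, SA, ZJ, YA, BW]
Visit FL → queue [UZ, SA, ZJ, YA, BW]
Visit UZ → queue [SA, ZJ, YA, BW]
Visit SA → queue [ZJ, YA, BW]
Visit ZJ → queue [YA, BW]
Visit YA → queue [BW]
Visit BW → queue []

Visit order: SH, YD, UA, VY, RY, KM, JH, YJ, QP, FL, UZ, SA, ZJ, YA, BW

YA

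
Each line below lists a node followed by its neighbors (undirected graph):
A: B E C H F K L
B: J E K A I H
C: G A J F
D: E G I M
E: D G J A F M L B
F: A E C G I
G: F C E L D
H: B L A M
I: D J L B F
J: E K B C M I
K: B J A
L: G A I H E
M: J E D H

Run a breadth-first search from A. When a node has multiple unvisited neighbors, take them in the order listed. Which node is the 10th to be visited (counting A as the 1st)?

Visit A; enqueue B, E, C, H, F, K, L → queue [B, E, C, H, F, K, L]
Visit B; enqueue J, I → queue [E, C, H, F, K, L, J, I]
Visit E; enqueue D, G, M → queue [C, H, F, K, L, J, I, D, G, M]
Visit C → queue [H, F, K, L, J, I, D, G, M]
Visit H → queue [F, K, L, J, I, D, G, M]
Visit F → queue [K, L, J, I, D, G, M]
Visit K → queue [L, J, I, D, G, M]
Visit L → queue [J, I, D, G, M]
Visit J → queue [I, D, G, M]
Visit I → queue [D, G, M]
Visit D → queue [G, M]
Visit G → queue [M]
Visit M → queue []

Visit order: A, B, E, C, H, F, K, L, J, I, D, G, M

I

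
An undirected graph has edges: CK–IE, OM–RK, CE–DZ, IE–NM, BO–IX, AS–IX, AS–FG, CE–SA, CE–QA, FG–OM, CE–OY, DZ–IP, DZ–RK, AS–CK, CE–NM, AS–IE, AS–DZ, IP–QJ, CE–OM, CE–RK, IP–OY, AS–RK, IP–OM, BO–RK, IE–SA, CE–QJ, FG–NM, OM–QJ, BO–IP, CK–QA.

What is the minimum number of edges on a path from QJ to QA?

Level 0: QJ
Level 1: CE, IP, OM
Level 2: BO, DZ, FG, NM, OY, QA, RK, SA
Level 3: AS, CK, IE, IX
QA first appears at level 2.

2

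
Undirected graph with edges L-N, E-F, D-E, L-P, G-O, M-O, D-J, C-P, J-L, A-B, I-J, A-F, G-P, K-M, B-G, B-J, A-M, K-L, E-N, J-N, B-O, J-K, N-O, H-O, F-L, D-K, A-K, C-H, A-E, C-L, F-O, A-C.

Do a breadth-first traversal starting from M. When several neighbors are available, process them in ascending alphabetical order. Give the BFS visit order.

M, A, K, O, B, C, E, F, D, J, L, G, H, N, P, I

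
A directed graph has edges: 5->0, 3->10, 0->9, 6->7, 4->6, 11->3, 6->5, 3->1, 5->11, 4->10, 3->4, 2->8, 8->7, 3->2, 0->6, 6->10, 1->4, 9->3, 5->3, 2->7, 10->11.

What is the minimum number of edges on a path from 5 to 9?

2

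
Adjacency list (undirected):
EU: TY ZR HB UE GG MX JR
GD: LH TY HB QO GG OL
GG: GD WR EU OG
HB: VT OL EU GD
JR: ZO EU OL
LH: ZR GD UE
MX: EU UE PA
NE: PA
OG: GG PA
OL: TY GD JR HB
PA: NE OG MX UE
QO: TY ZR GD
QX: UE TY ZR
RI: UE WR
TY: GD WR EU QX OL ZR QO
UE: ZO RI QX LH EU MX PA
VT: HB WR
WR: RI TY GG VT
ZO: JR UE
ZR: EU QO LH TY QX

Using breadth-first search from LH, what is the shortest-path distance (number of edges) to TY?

2

Level 0: LH
Level 1: GD, UE, ZR
Level 2: EU, GG, HB, MX, OL, PA, QO, QX, RI, TY, ZO
Level 3: JR, NE, OG, VT, WR
TY first appears at level 2.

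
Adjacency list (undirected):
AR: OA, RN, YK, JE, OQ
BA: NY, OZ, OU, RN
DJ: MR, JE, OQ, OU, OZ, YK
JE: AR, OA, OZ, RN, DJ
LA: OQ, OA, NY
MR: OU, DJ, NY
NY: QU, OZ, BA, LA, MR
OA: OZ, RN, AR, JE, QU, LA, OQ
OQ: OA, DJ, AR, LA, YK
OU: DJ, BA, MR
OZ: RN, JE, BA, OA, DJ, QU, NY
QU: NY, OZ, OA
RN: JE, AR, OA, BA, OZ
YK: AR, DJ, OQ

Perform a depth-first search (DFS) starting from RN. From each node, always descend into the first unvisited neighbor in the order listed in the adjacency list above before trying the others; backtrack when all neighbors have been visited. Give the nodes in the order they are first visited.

RN → JE → AR → OA → OZ → BA → NY → QU → LA → OQ → DJ → MR → OU → YK

Visit RN
RN → JE
JE → AR
AR → OA
OA → OZ
OZ → BA
BA → NY
NY → QU
NY → LA
LA → OQ
OQ → DJ
DJ → MR
MR → OU
DJ → YK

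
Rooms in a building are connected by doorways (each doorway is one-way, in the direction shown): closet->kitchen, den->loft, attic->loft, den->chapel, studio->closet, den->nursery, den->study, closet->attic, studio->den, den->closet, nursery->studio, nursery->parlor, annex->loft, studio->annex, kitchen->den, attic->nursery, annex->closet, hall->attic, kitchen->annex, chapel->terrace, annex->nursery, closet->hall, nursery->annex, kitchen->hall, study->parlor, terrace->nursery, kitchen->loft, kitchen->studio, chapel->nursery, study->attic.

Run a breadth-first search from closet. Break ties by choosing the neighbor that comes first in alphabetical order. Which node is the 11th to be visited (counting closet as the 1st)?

Visit closet; enqueue attic, hall, kitchen → queue [attic, hall, kitchen]
Visit attic; enqueue loft, nursery → queue [hall, kitchen, loft, nursery]
Visit hall → queue [kitchen, loft, nursery]
Visit kitchen; enqueue annex, den, studio → queue [loft, nursery, annex, den, studio]
Visit loft → queue [nursery, annex, den, studio]
Visit nursery; enqueue parlor → queue [annex, den, studio, parlor]
Visit annex → queue [den, studio, parlor]
Visit den; enqueue chapel, study → queue [studio, parlor, chapel, study]
Visit studio → queue [parlor, chapel, study]
Visit parlor → queue [chapel, study]
Visit chapel; enqueue terrace → queue [study, terrace]
Visit study → queue [terrace]
Visit terrace → queue []

Visit order: closet, attic, hall, kitchen, loft, nursery, annex, den, studio, parlor, chapel, study, terrace

chapel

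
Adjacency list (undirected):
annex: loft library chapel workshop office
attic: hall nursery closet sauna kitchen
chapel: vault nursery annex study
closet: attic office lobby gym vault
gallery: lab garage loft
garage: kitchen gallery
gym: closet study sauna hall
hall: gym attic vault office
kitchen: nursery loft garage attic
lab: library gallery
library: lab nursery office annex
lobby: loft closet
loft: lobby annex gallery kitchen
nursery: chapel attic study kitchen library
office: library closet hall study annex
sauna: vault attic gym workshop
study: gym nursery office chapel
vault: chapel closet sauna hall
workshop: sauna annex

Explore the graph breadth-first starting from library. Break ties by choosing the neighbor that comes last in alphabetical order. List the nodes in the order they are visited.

Visit library; enqueue office, nursery, lab, annex → queue [office, nursery, lab, annex]
Visit office; enqueue study, hall, closet → queue [nursery, lab, annex, study, hall, closet]
Visit nursery; enqueue kitchen, chapel, attic → queue [lab, annex, study, hall, closet, kitchen, chapel, attic]
Visit lab; enqueue gallery → queue [annex, study, hall, closet, kitchen, chapel, attic, gallery]
Visit annex; enqueue workshop, loft → queue [study, hall, closet, kitchen, chapel, attic, gallery, workshop, loft]
Visit study; enqueue gym → queue [hall, closet, kitchen, chapel, attic, gallery, workshop, loft, gym]
Visit hall; enqueue vault → queue [closet, kitchen, chapel, attic, gallery, workshop, loft, gym, vault]
Visit closet; enqueue lobby → queue [kitchen, chapel, attic, gallery, workshop, loft, gym, vault, lobby]
Visit kitchen; enqueue garage → queue [chapel, attic, gallery, workshop, loft, gym, vault, lobby, garage]
Visit chapel → queue [attic, gallery, workshop, loft, gym, vault, lobby, garage]
Visit attic; enqueue sauna → queue [gallery, workshop, loft, gym, vault, lobby, garage, sauna]
Visit gallery → queue [workshop, loft, gym, vault, lobby, garage, sauna]
Visit workshop → queue [loft, gym, vault, lobby, garage, sauna]
Visit loft → queue [gym, vault, lobby, garage, sauna]
Visit gym → queue [vault, lobby, garage, sauna]
Visit vault → queue [lobby, garage, sauna]
Visit lobby → queue [garage, sauna]
Visit garage → queue [sauna]
Visit sauna → queue []

library, office, nursery, lab, annex, study, hall, closet, kitchen, chapel, attic, gallery, workshop, loft, gym, vault, lobby, garage, sauna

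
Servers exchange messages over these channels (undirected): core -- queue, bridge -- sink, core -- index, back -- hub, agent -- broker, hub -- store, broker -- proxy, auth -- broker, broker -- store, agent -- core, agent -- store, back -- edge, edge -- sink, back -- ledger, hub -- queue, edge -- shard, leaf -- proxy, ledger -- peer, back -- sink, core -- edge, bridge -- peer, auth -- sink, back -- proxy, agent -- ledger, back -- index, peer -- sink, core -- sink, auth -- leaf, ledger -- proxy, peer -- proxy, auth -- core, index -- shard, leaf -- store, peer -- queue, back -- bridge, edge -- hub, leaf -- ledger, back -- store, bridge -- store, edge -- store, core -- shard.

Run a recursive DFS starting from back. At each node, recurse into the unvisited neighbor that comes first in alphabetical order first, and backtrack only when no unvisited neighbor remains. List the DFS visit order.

Visit back
back → bridge
bridge → peer
peer → ledger
ledger → agent
agent → broker
broker → auth
auth → core
core → edge
edge → hub
hub → queue
hub → store
store → leaf
leaf → proxy
edge → shard
shard → index
edge → sink

back, bridge, peer, ledger, agent, broker, auth, core, edge, hub, queue, store, leaf, proxy, shard, index, sink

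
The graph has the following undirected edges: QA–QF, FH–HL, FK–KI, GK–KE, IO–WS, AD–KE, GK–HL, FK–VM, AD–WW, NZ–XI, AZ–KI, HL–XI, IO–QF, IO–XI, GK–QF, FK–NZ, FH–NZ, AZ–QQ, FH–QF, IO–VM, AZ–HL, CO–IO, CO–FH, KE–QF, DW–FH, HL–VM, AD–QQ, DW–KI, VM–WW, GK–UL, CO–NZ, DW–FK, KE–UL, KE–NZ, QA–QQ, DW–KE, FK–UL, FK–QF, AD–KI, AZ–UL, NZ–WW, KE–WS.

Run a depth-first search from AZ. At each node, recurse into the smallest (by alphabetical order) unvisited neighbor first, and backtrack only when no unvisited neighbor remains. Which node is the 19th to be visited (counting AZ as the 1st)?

UL

Visit AZ
AZ → HL
HL → FH
FH → CO
CO → IO
IO → QF
QF → FK
FK → DW
DW → KE
KE → AD
AD → KI
AD → QQ
QQ → QA
AD → WW
WW → NZ
NZ → XI
WW → VM
KE → GK
GK → UL
KE → WS

Visit order: AZ, HL, FH, CO, IO, QF, FK, DW, KE, AD, KI, QQ, QA, WW, NZ, XI, VM, GK, UL, WS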